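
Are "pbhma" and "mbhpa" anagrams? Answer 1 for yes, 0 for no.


Strings: "pbhma", "mbhpa"
Sorted first:  abhmp
Sorted second: abhmp
Sorted forms match => anagrams

1


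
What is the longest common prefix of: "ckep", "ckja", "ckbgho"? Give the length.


Words: ckep, ckja, ckbgho
  Position 0: all 'c' => match
  Position 1: all 'k' => match
  Position 2: ('e', 'j', 'b') => mismatch, stop
LCP = "ck" (length 2)

2


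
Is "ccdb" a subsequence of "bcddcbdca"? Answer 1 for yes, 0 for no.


Check if "ccdb" is a subsequence of "bcddcbdca"
Greedy scan:
  Position 0 ('b'): no match needed
  Position 1 ('c'): matches sub[0] = 'c'
  Position 2 ('d'): no match needed
  Position 3 ('d'): no match needed
  Position 4 ('c'): matches sub[1] = 'c'
  Position 5 ('b'): no match needed
  Position 6 ('d'): matches sub[2] = 'd'
  Position 7 ('c'): no match needed
  Position 8 ('a'): no match needed
Only matched 3/4 characters => not a subsequence

0


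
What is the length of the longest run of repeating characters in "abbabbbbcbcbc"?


Input: "abbabbbbcbcbc"
Scanning for longest run:
  Position 1 ('b'): new char, reset run to 1
  Position 2 ('b'): continues run of 'b', length=2
  Position 3 ('a'): new char, reset run to 1
  Position 4 ('b'): new char, reset run to 1
  Position 5 ('b'): continues run of 'b', length=2
  Position 6 ('b'): continues run of 'b', length=3
  Position 7 ('b'): continues run of 'b', length=4
  Position 8 ('c'): new char, reset run to 1
  Position 9 ('b'): new char, reset run to 1
  Position 10 ('c'): new char, reset run to 1
  Position 11 ('b'): new char, reset run to 1
  Position 12 ('c'): new char, reset run to 1
Longest run: 'b' with length 4

4


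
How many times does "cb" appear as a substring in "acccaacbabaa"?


Searching for "cb" in "acccaacbabaa"
Scanning each position:
  Position 0: "ac" => no
  Position 1: "cc" => no
  Position 2: "cc" => no
  Position 3: "ca" => no
  Position 4: "aa" => no
  Position 5: "ac" => no
  Position 6: "cb" => MATCH
  Position 7: "ba" => no
  Position 8: "ab" => no
  Position 9: "ba" => no
  Position 10: "aa" => no
Total occurrences: 1

1


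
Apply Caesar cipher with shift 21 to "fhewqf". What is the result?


Caesar cipher: shift "fhewqf" by 21
  'f' (pos 5) + 21 = pos 0 = 'a'
  'h' (pos 7) + 21 = pos 2 = 'c'
  'e' (pos 4) + 21 = pos 25 = 'z'
  'w' (pos 22) + 21 = pos 17 = 'r'
  'q' (pos 16) + 21 = pos 11 = 'l'
  'f' (pos 5) + 21 = pos 0 = 'a'
Result: aczrla

aczrla


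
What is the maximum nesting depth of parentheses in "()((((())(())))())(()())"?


Input: "()((((())(())))())(()())"
Tracking depth:
  Position 0 '(': depth becomes 1
  Position 1 ')': depth becomes 0
  Position 2 '(': depth becomes 1
  Position 3 '(': depth becomes 2
  Position 4 '(': depth becomes 3
  Position 5 '(': depth becomes 4
  Position 6 '(': depth becomes 5
  Position 7 ')': depth becomes 4
  Position 8 ')': depth becomes 3
  Position 9 '(': depth becomes 4
  Position 10 '(': depth becomes 5
  Position 11 ')': depth becomes 4
  Position 12 ')': depth becomes 3
  Position 13 ')': depth becomes 2
  Position 14 ')': depth becomes 1
  Position 15 '(': depth becomes 2
  Position 16 ')': depth becomes 1
  Position 17 ')': depth becomes 0
  Position 18 '(': depth becomes 1
  Position 19 '(': depth becomes 2
  Position 20 ')': depth becomes 1
  Position 21 '(': depth becomes 2
  Position 22 ')': depth becomes 1
  Position 23 ')': depth becomes 0
Maximum depth reached: 5

5


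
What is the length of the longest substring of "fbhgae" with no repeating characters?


Input: "fbhgae"
Sliding window (track last position of each char):
  Position 0 ('f'): window [0,0] length 1 -- new best
  Position 1 ('b'): window [0,1] length 2 -- new best
  Position 2 ('h'): window [0,2] length 3 -- new best
  Position 3 ('g'): window [0,3] length 4 -- new best
  Position 4 ('a'): window [0,4] length 5 -- new best
  Position 5 ('e'): window [0,5] length 6 -- new best
Longest substring with no repeats: "fbhgae" with length 6

6


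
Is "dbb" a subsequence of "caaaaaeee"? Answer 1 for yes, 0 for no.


Check if "dbb" is a subsequence of "caaaaaeee"
Greedy scan:
  Position 0 ('c'): no match needed
  Position 1 ('a'): no match needed
  Position 2 ('a'): no match needed
  Position 3 ('a'): no match needed
  Position 4 ('a'): no match needed
  Position 5 ('a'): no match needed
  Position 6 ('e'): no match needed
  Position 7 ('e'): no match needed
  Position 8 ('e'): no match needed
Only matched 0/3 characters => not a subsequence

0


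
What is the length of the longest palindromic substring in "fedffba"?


Input: "fedffba"
Checking substrings for palindromes:
  [3:5] "ff" (len 2) => palindrome
Longest palindromic substring: "ff" with length 2

2


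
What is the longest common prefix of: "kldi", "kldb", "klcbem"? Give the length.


Words: kldi, kldb, klcbem
  Position 0: all 'k' => match
  Position 1: all 'l' => match
  Position 2: ('d', 'd', 'c') => mismatch, stop
LCP = "kl" (length 2)

2


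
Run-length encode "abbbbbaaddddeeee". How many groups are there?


Input: abbbbbaaddddeeee
Scanning for consecutive runs:
  Group 1: 'a' x 1 (positions 0-0)
  Group 2: 'b' x 5 (positions 1-5)
  Group 3: 'a' x 2 (positions 6-7)
  Group 4: 'd' x 4 (positions 8-11)
  Group 5: 'e' x 4 (positions 12-15)
Total groups: 5

5


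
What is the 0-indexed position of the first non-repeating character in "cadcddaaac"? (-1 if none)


Input: cadcddaaac
Character frequencies:
  'a': 4
  'c': 3
  'd': 3
Scanning left to right for freq == 1:
  Position 0 ('c'): freq=3, skip
  Position 1 ('a'): freq=4, skip
  Position 2 ('d'): freq=3, skip
  Position 3 ('c'): freq=3, skip
  Position 4 ('d'): freq=3, skip
  Position 5 ('d'): freq=3, skip
  Position 6 ('a'): freq=4, skip
  Position 7 ('a'): freq=4, skip
  Position 8 ('a'): freq=4, skip
  Position 9 ('c'): freq=3, skip
  No unique character found => answer = -1

-1


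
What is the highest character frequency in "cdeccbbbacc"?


Input: cdeccbbbacc
Character counts:
  'a': 1
  'b': 3
  'c': 5
  'd': 1
  'e': 1
Maximum frequency: 5

5


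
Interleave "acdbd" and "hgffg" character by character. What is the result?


Interleaving "acdbd" and "hgffg":
  Position 0: 'a' from first, 'h' from second => "ah"
  Position 1: 'c' from first, 'g' from second => "cg"
  Position 2: 'd' from first, 'f' from second => "df"
  Position 3: 'b' from first, 'f' from second => "bf"
  Position 4: 'd' from first, 'g' from second => "dg"
Result: ahcgdfbfdg

ahcgdfbfdg


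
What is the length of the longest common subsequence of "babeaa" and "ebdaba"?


LCS of "babeaa" and "ebdaba"
DP table:
           e    b    d    a    b    a
      0    0    0    0    0    0    0
  b   0    0    1    1    1    1    1
  a   0    0    1    1    2    2    2
  b   0    0    1    1    2    3    3
  e   0    1    1    1    2    3    3
  a   0    1    1    1    2    3    4
  a   0    1    1    1    2    3    4
LCS length = dp[6][6] = 4

4


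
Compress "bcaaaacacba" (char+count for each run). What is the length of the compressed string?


Input: bcaaaacacba
Runs:
  'b' x 1 => "b1"
  'c' x 1 => "c1"
  'a' x 4 => "a4"
  'c' x 1 => "c1"
  'a' x 1 => "a1"
  'c' x 1 => "c1"
  'b' x 1 => "b1"
  'a' x 1 => "a1"
Compressed: "b1c1a4c1a1c1b1a1"
Compressed length: 16

16


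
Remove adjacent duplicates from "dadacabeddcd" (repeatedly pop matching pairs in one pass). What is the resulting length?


Input: dadacabeddcd
Stack-based adjacent duplicate removal:
  Read 'd': push. Stack: d
  Read 'a': push. Stack: da
  Read 'd': push. Stack: dad
  Read 'a': push. Stack: dada
  Read 'c': push. Stack: dadac
  Read 'a': push. Stack: dadaca
  Read 'b': push. Stack: dadacab
  Read 'e': push. Stack: dadacabe
  Read 'd': push. Stack: dadacabed
  Read 'd': matches stack top 'd' => pop. Stack: dadacabe
  Read 'c': push. Stack: dadacabec
  Read 'd': push. Stack: dadacabecd
Final stack: "dadacabecd" (length 10)

10


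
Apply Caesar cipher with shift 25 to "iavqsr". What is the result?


Caesar cipher: shift "iavqsr" by 25
  'i' (pos 8) + 25 = pos 7 = 'h'
  'a' (pos 0) + 25 = pos 25 = 'z'
  'v' (pos 21) + 25 = pos 20 = 'u'
  'q' (pos 16) + 25 = pos 15 = 'p'
  's' (pos 18) + 25 = pos 17 = 'r'
  'r' (pos 17) + 25 = pos 16 = 'q'
Result: hzuprq

hzuprq


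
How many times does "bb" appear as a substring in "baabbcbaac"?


Searching for "bb" in "baabbcbaac"
Scanning each position:
  Position 0: "ba" => no
  Position 1: "aa" => no
  Position 2: "ab" => no
  Position 3: "bb" => MATCH
  Position 4: "bc" => no
  Position 5: "cb" => no
  Position 6: "ba" => no
  Position 7: "aa" => no
  Position 8: "ac" => no
Total occurrences: 1

1


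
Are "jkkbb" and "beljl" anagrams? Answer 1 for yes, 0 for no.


Strings: "jkkbb", "beljl"
Sorted first:  bbjkk
Sorted second: bejll
Differ at position 1: 'b' vs 'e' => not anagrams

0


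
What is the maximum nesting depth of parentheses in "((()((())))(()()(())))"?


Input: "((()((())))(()()(())))"
Tracking depth:
  Position 0 '(': depth becomes 1
  Position 1 '(': depth becomes 2
  Position 2 '(': depth becomes 3
  Position 3 ')': depth becomes 2
  Position 4 '(': depth becomes 3
  Position 5 '(': depth becomes 4
  Position 6 '(': depth becomes 5
  Position 7 ')': depth becomes 4
  Position 8 ')': depth becomes 3
  Position 9 ')': depth becomes 2
  Position 10 ')': depth becomes 1
  Position 11 '(': depth becomes 2
  Position 12 '(': depth becomes 3
  Position 13 ')': depth becomes 2
  Position 14 '(': depth becomes 3
  Position 15 ')': depth becomes 2
  Position 16 '(': depth becomes 3
  Position 17 '(': depth becomes 4
  Position 18 ')': depth becomes 3
  Position 19 ')': depth becomes 2
  Position 20 ')': depth becomes 1
  Position 21 ')': depth becomes 0
Maximum depth reached: 5

5


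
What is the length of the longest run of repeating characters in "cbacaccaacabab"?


Input: "cbacaccaacabab"
Scanning for longest run:
  Position 1 ('b'): new char, reset run to 1
  Position 2 ('a'): new char, reset run to 1
  Position 3 ('c'): new char, reset run to 1
  Position 4 ('a'): new char, reset run to 1
  Position 5 ('c'): new char, reset run to 1
  Position 6 ('c'): continues run of 'c', length=2
  Position 7 ('a'): new char, reset run to 1
  Position 8 ('a'): continues run of 'a', length=2
  Position 9 ('c'): new char, reset run to 1
  Position 10 ('a'): new char, reset run to 1
  Position 11 ('b'): new char, reset run to 1
  Position 12 ('a'): new char, reset run to 1
  Position 13 ('b'): new char, reset run to 1
Longest run: 'c' with length 2

2


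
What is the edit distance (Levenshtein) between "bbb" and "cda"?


Computing edit distance: "bbb" -> "cda"
DP table:
           c    d    a
      0    1    2    3
  b   1    1    2    3
  b   2    2    2    3
  b   3    3    3    3
Edit distance = dp[3][3] = 3

3


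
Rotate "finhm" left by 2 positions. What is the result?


Input: "finhm", rotate left by 2
First 2 characters: "fi"
Remaining characters: "nhm"
Concatenate remaining + first: "nhm" + "fi" = "nhmfi"

nhmfi


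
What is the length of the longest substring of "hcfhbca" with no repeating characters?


Input: "hcfhbca"
Sliding window (track last position of each char):
  Position 0 ('h'): window [0,0] length 1 -- new best
  Position 1 ('c'): window [0,1] length 2 -- new best
  Position 2 ('f'): window [0,2] length 3 -- new best
  Position 3 ('h'): repeat (last at 0), move window start to 1
  Position 3 ('h'): window [1,3] length 3
  Position 4 ('b'): window [1,4] length 4 -- new best
  Position 5 ('c'): repeat (last at 1), move window start to 2
  Position 5 ('c'): window [2,5] length 4
  Position 6 ('a'): window [2,6] length 5 -- new best
Longest substring with no repeats: "fhbca" with length 5

5


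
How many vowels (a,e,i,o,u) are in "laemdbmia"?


Input: laemdbmia
Checking each character:
  'l' at position 0: consonant
  'a' at position 1: vowel (running total: 1)
  'e' at position 2: vowel (running total: 2)
  'm' at position 3: consonant
  'd' at position 4: consonant
  'b' at position 5: consonant
  'm' at position 6: consonant
  'i' at position 7: vowel (running total: 3)
  'a' at position 8: vowel (running total: 4)
Total vowels: 4

4


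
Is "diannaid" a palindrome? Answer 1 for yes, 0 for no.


Input: diannaid
Reversed: diannaid
  Compare pos 0 ('d') with pos 7 ('d'): match
  Compare pos 1 ('i') with pos 6 ('i'): match
  Compare pos 2 ('a') with pos 5 ('a'): match
  Compare pos 3 ('n') with pos 4 ('n'): match
Result: palindrome

1


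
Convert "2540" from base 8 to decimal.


Input: "2540" in base 8
Positional expansion:
  Digit '2' (value 2) x 8^3 = 1024
  Digit '5' (value 5) x 8^2 = 320
  Digit '4' (value 4) x 8^1 = 32
  Digit '0' (value 0) x 8^0 = 0
Sum = 1376

1376


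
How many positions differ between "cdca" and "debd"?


Comparing "cdca" and "debd" position by position:
  Position 0: 'c' vs 'd' => DIFFER
  Position 1: 'd' vs 'e' => DIFFER
  Position 2: 'c' vs 'b' => DIFFER
  Position 3: 'a' vs 'd' => DIFFER
Positions that differ: 4

4


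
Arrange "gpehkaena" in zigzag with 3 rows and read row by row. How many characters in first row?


Zigzag "gpehkaena" into 3 rows:
Placing characters:
  'g' => row 0
  'p' => row 1
  'e' => row 2
  'h' => row 1
  'k' => row 0
  'a' => row 1
  'e' => row 2
  'n' => row 1
  'a' => row 0
Rows:
  Row 0: "gka"
  Row 1: "phan"
  Row 2: "ee"
First row length: 3

3


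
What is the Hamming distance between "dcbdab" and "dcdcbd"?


Comparing "dcbdab" and "dcdcbd" position by position:
  Position 0: 'd' vs 'd' => same
  Position 1: 'c' vs 'c' => same
  Position 2: 'b' vs 'd' => differ
  Position 3: 'd' vs 'c' => differ
  Position 4: 'a' vs 'b' => differ
  Position 5: 'b' vs 'd' => differ
Total differences (Hamming distance): 4

4


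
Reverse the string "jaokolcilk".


Input: jaokolcilk
Reading characters right to left:
  Position 9: 'k'
  Position 8: 'l'
  Position 7: 'i'
  Position 6: 'c'
  Position 5: 'l'
  Position 4: 'o'
  Position 3: 'k'
  Position 2: 'o'
  Position 1: 'a'
  Position 0: 'j'
Reversed: kliclokoaj

kliclokoaj


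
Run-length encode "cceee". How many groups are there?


Input: cceee
Scanning for consecutive runs:
  Group 1: 'c' x 2 (positions 0-1)
  Group 2: 'e' x 3 (positions 2-4)
Total groups: 2

2


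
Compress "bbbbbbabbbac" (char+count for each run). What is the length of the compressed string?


Input: bbbbbbabbbac
Runs:
  'b' x 6 => "b6"
  'a' x 1 => "a1"
  'b' x 3 => "b3"
  'a' x 1 => "a1"
  'c' x 1 => "c1"
Compressed: "b6a1b3a1c1"
Compressed length: 10

10


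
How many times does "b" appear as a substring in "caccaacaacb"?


Searching for "b" in "caccaacaacb"
Scanning each position:
  Position 0: "c" => no
  Position 1: "a" => no
  Position 2: "c" => no
  Position 3: "c" => no
  Position 4: "a" => no
  Position 5: "a" => no
  Position 6: "c" => no
  Position 7: "a" => no
  Position 8: "a" => no
  Position 9: "c" => no
  Position 10: "b" => MATCH
Total occurrences: 1

1


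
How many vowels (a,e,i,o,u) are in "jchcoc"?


Input: jchcoc
Checking each character:
  'j' at position 0: consonant
  'c' at position 1: consonant
  'h' at position 2: consonant
  'c' at position 3: consonant
  'o' at position 4: vowel (running total: 1)
  'c' at position 5: consonant
Total vowels: 1

1


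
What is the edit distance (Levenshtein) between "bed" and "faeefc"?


Computing edit distance: "bed" -> "faeefc"
DP table:
           f    a    e    e    f    c
      0    1    2    3    4    5    6
  b   1    1    2    3    4    5    6
  e   2    2    2    2    3    4    5
  d   3    3    3    3    3    4    5
Edit distance = dp[3][6] = 5

5


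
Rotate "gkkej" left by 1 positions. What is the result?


Input: "gkkej", rotate left by 1
First 1 characters: "g"
Remaining characters: "kkej"
Concatenate remaining + first: "kkej" + "g" = "kkejg"

kkejg


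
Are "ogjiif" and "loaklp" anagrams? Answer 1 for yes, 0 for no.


Strings: "ogjiif", "loaklp"
Sorted first:  fgiijo
Sorted second: akllop
Differ at position 0: 'f' vs 'a' => not anagrams

0


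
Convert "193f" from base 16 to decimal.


Input: "193f" in base 16
Positional expansion:
  Digit '1' (value 1) x 16^3 = 4096
  Digit '9' (value 9) x 16^2 = 2304
  Digit '3' (value 3) x 16^1 = 48
  Digit 'f' (value 15) x 16^0 = 15
Sum = 6463

6463


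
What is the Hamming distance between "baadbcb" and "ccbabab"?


Comparing "baadbcb" and "ccbabab" position by position:
  Position 0: 'b' vs 'c' => differ
  Position 1: 'a' vs 'c' => differ
  Position 2: 'a' vs 'b' => differ
  Position 3: 'd' vs 'a' => differ
  Position 4: 'b' vs 'b' => same
  Position 5: 'c' vs 'a' => differ
  Position 6: 'b' vs 'b' => same
Total differences (Hamming distance): 5

5


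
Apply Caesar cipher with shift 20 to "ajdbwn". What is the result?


Caesar cipher: shift "ajdbwn" by 20
  'a' (pos 0) + 20 = pos 20 = 'u'
  'j' (pos 9) + 20 = pos 3 = 'd'
  'd' (pos 3) + 20 = pos 23 = 'x'
  'b' (pos 1) + 20 = pos 21 = 'v'
  'w' (pos 22) + 20 = pos 16 = 'q'
  'n' (pos 13) + 20 = pos 7 = 'h'
Result: udxvqh

udxvqh


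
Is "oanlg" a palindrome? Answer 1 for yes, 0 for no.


Input: oanlg
Reversed: glnao
  Compare pos 0 ('o') with pos 4 ('g'): MISMATCH
  Compare pos 1 ('a') with pos 3 ('l'): MISMATCH
Result: not a palindrome

0


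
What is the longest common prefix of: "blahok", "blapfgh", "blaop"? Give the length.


Words: blahok, blapfgh, blaop
  Position 0: all 'b' => match
  Position 1: all 'l' => match
  Position 2: all 'a' => match
  Position 3: ('h', 'p', 'o') => mismatch, stop
LCP = "bla" (length 3)

3


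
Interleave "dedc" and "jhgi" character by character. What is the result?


Interleaving "dedc" and "jhgi":
  Position 0: 'd' from first, 'j' from second => "dj"
  Position 1: 'e' from first, 'h' from second => "eh"
  Position 2: 'd' from first, 'g' from second => "dg"
  Position 3: 'c' from first, 'i' from second => "ci"
Result: djehdgci

djehdgci


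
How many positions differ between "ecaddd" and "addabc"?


Comparing "ecaddd" and "addabc" position by position:
  Position 0: 'e' vs 'a' => DIFFER
  Position 1: 'c' vs 'd' => DIFFER
  Position 2: 'a' vs 'd' => DIFFER
  Position 3: 'd' vs 'a' => DIFFER
  Position 4: 'd' vs 'b' => DIFFER
  Position 5: 'd' vs 'c' => DIFFER
Positions that differ: 6

6


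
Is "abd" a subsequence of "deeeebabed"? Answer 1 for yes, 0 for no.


Check if "abd" is a subsequence of "deeeebabed"
Greedy scan:
  Position 0 ('d'): no match needed
  Position 1 ('e'): no match needed
  Position 2 ('e'): no match needed
  Position 3 ('e'): no match needed
  Position 4 ('e'): no match needed
  Position 5 ('b'): no match needed
  Position 6 ('a'): matches sub[0] = 'a'
  Position 7 ('b'): matches sub[1] = 'b'
  Position 8 ('e'): no match needed
  Position 9 ('d'): matches sub[2] = 'd'
All 3 characters matched => is a subsequence

1


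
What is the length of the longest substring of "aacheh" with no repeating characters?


Input: "aacheh"
Sliding window (track last position of each char):
  Position 0 ('a'): window [0,0] length 1 -- new best
  Position 1 ('a'): repeat (last at 0), move window start to 1
  Position 1 ('a'): window [1,1] length 1
  Position 2 ('c'): window [1,2] length 2 -- new best
  Position 3 ('h'): window [1,3] length 3 -- new best
  Position 4 ('e'): window [1,4] length 4 -- new best
  Position 5 ('h'): repeat (last at 3), move window start to 4
  Position 5 ('h'): window [4,5] length 2
Longest substring with no repeats: "ache" with length 4

4


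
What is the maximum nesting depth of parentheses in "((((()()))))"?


Input: "((((()()))))"
Tracking depth:
  Position 0 '(': depth becomes 1
  Position 1 '(': depth becomes 2
  Position 2 '(': depth becomes 3
  Position 3 '(': depth becomes 4
  Position 4 '(': depth becomes 5
  Position 5 ')': depth becomes 4
  Position 6 '(': depth becomes 5
  Position 7 ')': depth becomes 4
  Position 8 ')': depth becomes 3
  Position 9 ')': depth becomes 2
  Position 10 ')': depth becomes 1
  Position 11 ')': depth becomes 0
Maximum depth reached: 5

5


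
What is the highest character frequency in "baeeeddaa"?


Input: baeeeddaa
Character counts:
  'a': 3
  'b': 1
  'd': 2
  'e': 3
Maximum frequency: 3

3


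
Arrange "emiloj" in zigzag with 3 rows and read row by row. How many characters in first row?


Zigzag "emiloj" into 3 rows:
Placing characters:
  'e' => row 0
  'm' => row 1
  'i' => row 2
  'l' => row 1
  'o' => row 0
  'j' => row 1
Rows:
  Row 0: "eo"
  Row 1: "mlj"
  Row 2: "i"
First row length: 2

2


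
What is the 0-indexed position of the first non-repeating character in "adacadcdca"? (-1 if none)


Input: adacadcdca
Character frequencies:
  'a': 4
  'c': 3
  'd': 3
Scanning left to right for freq == 1:
  Position 0 ('a'): freq=4, skip
  Position 1 ('d'): freq=3, skip
  Position 2 ('a'): freq=4, skip
  Position 3 ('c'): freq=3, skip
  Position 4 ('a'): freq=4, skip
  Position 5 ('d'): freq=3, skip
  Position 6 ('c'): freq=3, skip
  Position 7 ('d'): freq=3, skip
  Position 8 ('c'): freq=3, skip
  Position 9 ('a'): freq=4, skip
  No unique character found => answer = -1

-1


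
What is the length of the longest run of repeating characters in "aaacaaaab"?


Input: "aaacaaaab"
Scanning for longest run:
  Position 1 ('a'): continues run of 'a', length=2
  Position 2 ('a'): continues run of 'a', length=3
  Position 3 ('c'): new char, reset run to 1
  Position 4 ('a'): new char, reset run to 1
  Position 5 ('a'): continues run of 'a', length=2
  Position 6 ('a'): continues run of 'a', length=3
  Position 7 ('a'): continues run of 'a', length=4
  Position 8 ('b'): new char, reset run to 1
Longest run: 'a' with length 4

4


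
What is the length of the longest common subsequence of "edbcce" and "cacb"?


LCS of "edbcce" and "cacb"
DP table:
           c    a    c    b
      0    0    0    0    0
  e   0    0    0    0    0
  d   0    0    0    0    0
  b   0    0    0    0    1
  c   0    1    1    1    1
  c   0    1    1    2    2
  e   0    1    1    2    2
LCS length = dp[6][4] = 2

2


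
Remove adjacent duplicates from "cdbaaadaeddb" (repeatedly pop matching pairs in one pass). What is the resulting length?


Input: cdbaaadaeddb
Stack-based adjacent duplicate removal:
  Read 'c': push. Stack: c
  Read 'd': push. Stack: cd
  Read 'b': push. Stack: cdb
  Read 'a': push. Stack: cdba
  Read 'a': matches stack top 'a' => pop. Stack: cdb
  Read 'a': push. Stack: cdba
  Read 'd': push. Stack: cdbad
  Read 'a': push. Stack: cdbada
  Read 'e': push. Stack: cdbadae
  Read 'd': push. Stack: cdbadaed
  Read 'd': matches stack top 'd' => pop. Stack: cdbadae
  Read 'b': push. Stack: cdbadaeb
Final stack: "cdbadaeb" (length 8)

8


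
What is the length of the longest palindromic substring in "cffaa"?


Input: "cffaa"
Checking substrings for palindromes:
  [1:3] "ff" (len 2) => palindrome
  [3:5] "aa" (len 2) => palindrome
Longest palindromic substring: "ff" with length 2

2


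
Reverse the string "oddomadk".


Input: oddomadk
Reading characters right to left:
  Position 7: 'k'
  Position 6: 'd'
  Position 5: 'a'
  Position 4: 'm'
  Position 3: 'o'
  Position 2: 'd'
  Position 1: 'd'
  Position 0: 'o'
Reversed: kdamoddo

kdamoddo


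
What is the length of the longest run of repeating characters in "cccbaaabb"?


Input: "cccbaaabb"
Scanning for longest run:
  Position 1 ('c'): continues run of 'c', length=2
  Position 2 ('c'): continues run of 'c', length=3
  Position 3 ('b'): new char, reset run to 1
  Position 4 ('a'): new char, reset run to 1
  Position 5 ('a'): continues run of 'a', length=2
  Position 6 ('a'): continues run of 'a', length=3
  Position 7 ('b'): new char, reset run to 1
  Position 8 ('b'): continues run of 'b', length=2
Longest run: 'c' with length 3

3


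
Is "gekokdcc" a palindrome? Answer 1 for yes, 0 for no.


Input: gekokdcc
Reversed: ccdkokeg
  Compare pos 0 ('g') with pos 7 ('c'): MISMATCH
  Compare pos 1 ('e') with pos 6 ('c'): MISMATCH
  Compare pos 2 ('k') with pos 5 ('d'): MISMATCH
  Compare pos 3 ('o') with pos 4 ('k'): MISMATCH
Result: not a palindrome

0


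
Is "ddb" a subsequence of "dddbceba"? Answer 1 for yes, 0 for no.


Check if "ddb" is a subsequence of "dddbceba"
Greedy scan:
  Position 0 ('d'): matches sub[0] = 'd'
  Position 1 ('d'): matches sub[1] = 'd'
  Position 2 ('d'): no match needed
  Position 3 ('b'): matches sub[2] = 'b'
  Position 4 ('c'): no match needed
  Position 5 ('e'): no match needed
  Position 6 ('b'): no match needed
  Position 7 ('a'): no match needed
All 3 characters matched => is a subsequence

1


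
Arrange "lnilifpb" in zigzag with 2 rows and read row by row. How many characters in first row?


Zigzag "lnilifpb" into 2 rows:
Placing characters:
  'l' => row 0
  'n' => row 1
  'i' => row 0
  'l' => row 1
  'i' => row 0
  'f' => row 1
  'p' => row 0
  'b' => row 1
Rows:
  Row 0: "liip"
  Row 1: "nlfb"
First row length: 4

4


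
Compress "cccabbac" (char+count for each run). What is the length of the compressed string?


Input: cccabbac
Runs:
  'c' x 3 => "c3"
  'a' x 1 => "a1"
  'b' x 2 => "b2"
  'a' x 1 => "a1"
  'c' x 1 => "c1"
Compressed: "c3a1b2a1c1"
Compressed length: 10

10


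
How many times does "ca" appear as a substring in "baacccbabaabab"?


Searching for "ca" in "baacccbabaabab"
Scanning each position:
  Position 0: "ba" => no
  Position 1: "aa" => no
  Position 2: "ac" => no
  Position 3: "cc" => no
  Position 4: "cc" => no
  Position 5: "cb" => no
  Position 6: "ba" => no
  Position 7: "ab" => no
  Position 8: "ba" => no
  Position 9: "aa" => no
  Position 10: "ab" => no
  Position 11: "ba" => no
  Position 12: "ab" => no
Total occurrences: 0

0


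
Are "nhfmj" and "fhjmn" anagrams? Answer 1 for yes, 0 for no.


Strings: "nhfmj", "fhjmn"
Sorted first:  fhjmn
Sorted second: fhjmn
Sorted forms match => anagrams

1


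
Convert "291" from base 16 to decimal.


Input: "291" in base 16
Positional expansion:
  Digit '2' (value 2) x 16^2 = 512
  Digit '9' (value 9) x 16^1 = 144
  Digit '1' (value 1) x 16^0 = 1
Sum = 657

657


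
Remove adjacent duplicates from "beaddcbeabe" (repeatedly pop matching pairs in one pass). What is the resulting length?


Input: beaddcbeabe
Stack-based adjacent duplicate removal:
  Read 'b': push. Stack: b
  Read 'e': push. Stack: be
  Read 'a': push. Stack: bea
  Read 'd': push. Stack: bead
  Read 'd': matches stack top 'd' => pop. Stack: bea
  Read 'c': push. Stack: beac
  Read 'b': push. Stack: beacb
  Read 'e': push. Stack: beacbe
  Read 'a': push. Stack: beacbea
  Read 'b': push. Stack: beacbeab
  Read 'e': push. Stack: beacbeabe
Final stack: "beacbeabe" (length 9)

9


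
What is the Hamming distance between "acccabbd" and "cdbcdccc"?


Comparing "acccabbd" and "cdbcdccc" position by position:
  Position 0: 'a' vs 'c' => differ
  Position 1: 'c' vs 'd' => differ
  Position 2: 'c' vs 'b' => differ
  Position 3: 'c' vs 'c' => same
  Position 4: 'a' vs 'd' => differ
  Position 5: 'b' vs 'c' => differ
  Position 6: 'b' vs 'c' => differ
  Position 7: 'd' vs 'c' => differ
Total differences (Hamming distance): 7

7


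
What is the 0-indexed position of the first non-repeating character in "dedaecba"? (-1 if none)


Input: dedaecba
Character frequencies:
  'a': 2
  'b': 1
  'c': 1
  'd': 2
  'e': 2
Scanning left to right for freq == 1:
  Position 0 ('d'): freq=2, skip
  Position 1 ('e'): freq=2, skip
  Position 2 ('d'): freq=2, skip
  Position 3 ('a'): freq=2, skip
  Position 4 ('e'): freq=2, skip
  Position 5 ('c'): unique! => answer = 5

5


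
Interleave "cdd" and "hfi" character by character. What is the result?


Interleaving "cdd" and "hfi":
  Position 0: 'c' from first, 'h' from second => "ch"
  Position 1: 'd' from first, 'f' from second => "df"
  Position 2: 'd' from first, 'i' from second => "di"
Result: chdfdi

chdfdi


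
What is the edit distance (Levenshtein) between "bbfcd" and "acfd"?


Computing edit distance: "bbfcd" -> "acfd"
DP table:
           a    c    f    d
      0    1    2    3    4
  b   1    1    2    3    4
  b   2    2    2    3    4
  f   3    3    3    2    3
  c   4    4    3    3    3
  d   5    5    4    4    3
Edit distance = dp[5][4] = 3

3


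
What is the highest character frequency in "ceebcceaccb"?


Input: ceebcceaccb
Character counts:
  'a': 1
  'b': 2
  'c': 5
  'e': 3
Maximum frequency: 5

5


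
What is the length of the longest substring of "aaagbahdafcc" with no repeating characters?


Input: "aaagbahdafcc"
Sliding window (track last position of each char):
  Position 0 ('a'): window [0,0] length 1 -- new best
  Position 1 ('a'): repeat (last at 0), move window start to 1
  Position 1 ('a'): window [1,1] length 1
  Position 2 ('a'): repeat (last at 1), move window start to 2
  Position 2 ('a'): window [2,2] length 1
  Position 3 ('g'): window [2,3] length 2 -- new best
  Position 4 ('b'): window [2,4] length 3 -- new best
  Position 5 ('a'): repeat (last at 2), move window start to 3
  Position 5 ('a'): window [3,5] length 3
  Position 6 ('h'): window [3,6] length 4 -- new best
  Position 7 ('d'): window [3,7] length 5 -- new best
  Position 8 ('a'): repeat (last at 5), move window start to 6
  Position 8 ('a'): window [6,8] length 3
  Position 9 ('f'): window [6,9] length 4
  Position 10 ('c'): window [6,10] length 5
  Position 11 ('c'): repeat (last at 10), move window start to 11
  Position 11 ('c'): window [11,11] length 1
Longest substring with no repeats: "gbahd" with length 5

5


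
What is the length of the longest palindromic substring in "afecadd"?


Input: "afecadd"
Checking substrings for palindromes:
  [5:7] "dd" (len 2) => palindrome
Longest palindromic substring: "dd" with length 2

2


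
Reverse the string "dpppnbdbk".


Input: dpppnbdbk
Reading characters right to left:
  Position 8: 'k'
  Position 7: 'b'
  Position 6: 'd'
  Position 5: 'b'
  Position 4: 'n'
  Position 3: 'p'
  Position 2: 'p'
  Position 1: 'p'
  Position 0: 'd'
Reversed: kbdbnpppd

kbdbnpppd


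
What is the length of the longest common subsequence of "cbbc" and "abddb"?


LCS of "cbbc" and "abddb"
DP table:
           a    b    d    d    b
      0    0    0    0    0    0
  c   0    0    0    0    0    0
  b   0    0    1    1    1    1
  b   0    0    1    1    1    2
  c   0    0    1    1    1    2
LCS length = dp[4][5] = 2

2


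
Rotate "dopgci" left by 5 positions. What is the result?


Input: "dopgci", rotate left by 5
First 5 characters: "dopgc"
Remaining characters: "i"
Concatenate remaining + first: "i" + "dopgc" = "idopgc"

idopgc


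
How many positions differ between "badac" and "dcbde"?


Comparing "badac" and "dcbde" position by position:
  Position 0: 'b' vs 'd' => DIFFER
  Position 1: 'a' vs 'c' => DIFFER
  Position 2: 'd' vs 'b' => DIFFER
  Position 3: 'a' vs 'd' => DIFFER
  Position 4: 'c' vs 'e' => DIFFER
Positions that differ: 5

5


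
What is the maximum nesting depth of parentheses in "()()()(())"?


Input: "()()()(())"
Tracking depth:
  Position 0 '(': depth becomes 1
  Position 1 ')': depth becomes 0
  Position 2 '(': depth becomes 1
  Position 3 ')': depth becomes 0
  Position 4 '(': depth becomes 1
  Position 5 ')': depth becomes 0
  Position 6 '(': depth becomes 1
  Position 7 '(': depth becomes 2
  Position 8 ')': depth becomes 1
  Position 9 ')': depth becomes 0
Maximum depth reached: 2

2


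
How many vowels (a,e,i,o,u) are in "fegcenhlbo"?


Input: fegcenhlbo
Checking each character:
  'f' at position 0: consonant
  'e' at position 1: vowel (running total: 1)
  'g' at position 2: consonant
  'c' at position 3: consonant
  'e' at position 4: vowel (running total: 2)
  'n' at position 5: consonant
  'h' at position 6: consonant
  'l' at position 7: consonant
  'b' at position 8: consonant
  'o' at position 9: vowel (running total: 3)
Total vowels: 3

3


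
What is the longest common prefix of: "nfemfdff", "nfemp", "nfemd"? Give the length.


Words: nfemfdff, nfemp, nfemd
  Position 0: all 'n' => match
  Position 1: all 'f' => match
  Position 2: all 'e' => match
  Position 3: all 'm' => match
  Position 4: ('f', 'p', 'd') => mismatch, stop
LCP = "nfem" (length 4)

4


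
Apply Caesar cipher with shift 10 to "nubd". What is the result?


Caesar cipher: shift "nubd" by 10
  'n' (pos 13) + 10 = pos 23 = 'x'
  'u' (pos 20) + 10 = pos 4 = 'e'
  'b' (pos 1) + 10 = pos 11 = 'l'
  'd' (pos 3) + 10 = pos 13 = 'n'
Result: xeln

xeln


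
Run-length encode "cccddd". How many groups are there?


Input: cccddd
Scanning for consecutive runs:
  Group 1: 'c' x 3 (positions 0-2)
  Group 2: 'd' x 3 (positions 3-5)
Total groups: 2

2


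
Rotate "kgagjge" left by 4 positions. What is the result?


Input: "kgagjge", rotate left by 4
First 4 characters: "kgag"
Remaining characters: "jge"
Concatenate remaining + first: "jge" + "kgag" = "jgekgag"

jgekgag


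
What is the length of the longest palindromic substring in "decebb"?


Input: "decebb"
Checking substrings for palindromes:
  [1:4] "ece" (len 3) => palindrome
  [4:6] "bb" (len 2) => palindrome
Longest palindromic substring: "ece" with length 3

3


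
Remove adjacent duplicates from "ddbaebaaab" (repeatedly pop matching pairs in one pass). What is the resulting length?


Input: ddbaebaaab
Stack-based adjacent duplicate removal:
  Read 'd': push. Stack: d
  Read 'd': matches stack top 'd' => pop. Stack: (empty)
  Read 'b': push. Stack: b
  Read 'a': push. Stack: ba
  Read 'e': push. Stack: bae
  Read 'b': push. Stack: baeb
  Read 'a': push. Stack: baeba
  Read 'a': matches stack top 'a' => pop. Stack: baeb
  Read 'a': push. Stack: baeba
  Read 'b': push. Stack: baebab
Final stack: "baebab" (length 6)

6


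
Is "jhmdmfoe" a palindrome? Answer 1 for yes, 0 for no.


Input: jhmdmfoe
Reversed: eofmdmhj
  Compare pos 0 ('j') with pos 7 ('e'): MISMATCH
  Compare pos 1 ('h') with pos 6 ('o'): MISMATCH
  Compare pos 2 ('m') with pos 5 ('f'): MISMATCH
  Compare pos 3 ('d') with pos 4 ('m'): MISMATCH
Result: not a palindrome

0


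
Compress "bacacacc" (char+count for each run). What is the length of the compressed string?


Input: bacacacc
Runs:
  'b' x 1 => "b1"
  'a' x 1 => "a1"
  'c' x 1 => "c1"
  'a' x 1 => "a1"
  'c' x 1 => "c1"
  'a' x 1 => "a1"
  'c' x 2 => "c2"
Compressed: "b1a1c1a1c1a1c2"
Compressed length: 14

14


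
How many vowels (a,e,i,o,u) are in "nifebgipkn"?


Input: nifebgipkn
Checking each character:
  'n' at position 0: consonant
  'i' at position 1: vowel (running total: 1)
  'f' at position 2: consonant
  'e' at position 3: vowel (running total: 2)
  'b' at position 4: consonant
  'g' at position 5: consonant
  'i' at position 6: vowel (running total: 3)
  'p' at position 7: consonant
  'k' at position 8: consonant
  'n' at position 9: consonant
Total vowels: 3

3


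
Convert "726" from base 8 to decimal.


Input: "726" in base 8
Positional expansion:
  Digit '7' (value 7) x 8^2 = 448
  Digit '2' (value 2) x 8^1 = 16
  Digit '6' (value 6) x 8^0 = 6
Sum = 470

470


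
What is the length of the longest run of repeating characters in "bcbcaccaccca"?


Input: "bcbcaccaccca"
Scanning for longest run:
  Position 1 ('c'): new char, reset run to 1
  Position 2 ('b'): new char, reset run to 1
  Position 3 ('c'): new char, reset run to 1
  Position 4 ('a'): new char, reset run to 1
  Position 5 ('c'): new char, reset run to 1
  Position 6 ('c'): continues run of 'c', length=2
  Position 7 ('a'): new char, reset run to 1
  Position 8 ('c'): new char, reset run to 1
  Position 9 ('c'): continues run of 'c', length=2
  Position 10 ('c'): continues run of 'c', length=3
  Position 11 ('a'): new char, reset run to 1
Longest run: 'c' with length 3

3


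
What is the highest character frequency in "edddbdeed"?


Input: edddbdeed
Character counts:
  'b': 1
  'd': 5
  'e': 3
Maximum frequency: 5

5


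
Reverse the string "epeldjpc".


Input: epeldjpc
Reading characters right to left:
  Position 7: 'c'
  Position 6: 'p'
  Position 5: 'j'
  Position 4: 'd'
  Position 3: 'l'
  Position 2: 'e'
  Position 1: 'p'
  Position 0: 'e'
Reversed: cpjdlepe

cpjdlepe


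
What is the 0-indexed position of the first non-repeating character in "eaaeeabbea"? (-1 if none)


Input: eaaeeabbea
Character frequencies:
  'a': 4
  'b': 2
  'e': 4
Scanning left to right for freq == 1:
  Position 0 ('e'): freq=4, skip
  Position 1 ('a'): freq=4, skip
  Position 2 ('a'): freq=4, skip
  Position 3 ('e'): freq=4, skip
  Position 4 ('e'): freq=4, skip
  Position 5 ('a'): freq=4, skip
  Position 6 ('b'): freq=2, skip
  Position 7 ('b'): freq=2, skip
  Position 8 ('e'): freq=4, skip
  Position 9 ('a'): freq=4, skip
  No unique character found => answer = -1

-1


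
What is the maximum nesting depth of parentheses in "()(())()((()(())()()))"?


Input: "()(())()((()(())()()))"
Tracking depth:
  Position 0 '(': depth becomes 1
  Position 1 ')': depth becomes 0
  Position 2 '(': depth becomes 1
  Position 3 '(': depth becomes 2
  Position 4 ')': depth becomes 1
  Position 5 ')': depth becomes 0
  Position 6 '(': depth becomes 1
  Position 7 ')': depth becomes 0
  Position 8 '(': depth becomes 1
  Position 9 '(': depth becomes 2
  Position 10 '(': depth becomes 3
  Position 11 ')': depth becomes 2
  Position 12 '(': depth becomes 3
  Position 13 '(': depth becomes 4
  Position 14 ')': depth becomes 3
  Position 15 ')': depth becomes 2
  Position 16 '(': depth becomes 3
  Position 17 ')': depth becomes 2
  Position 18 '(': depth becomes 3
  Position 19 ')': depth becomes 2
  Position 20 ')': depth becomes 1
  Position 21 ')': depth becomes 0
Maximum depth reached: 4

4


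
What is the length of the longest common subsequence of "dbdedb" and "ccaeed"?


LCS of "dbdedb" and "ccaeed"
DP table:
           c    c    a    e    e    d
      0    0    0    0    0    0    0
  d   0    0    0    0    0    0    1
  b   0    0    0    0    0    0    1
  d   0    0    0    0    0    0    1
  e   0    0    0    0    1    1    1
  d   0    0    0    0    1    1    2
  b   0    0    0    0    1    1    2
LCS length = dp[6][6] = 2

2


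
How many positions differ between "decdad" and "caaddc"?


Comparing "decdad" and "caaddc" position by position:
  Position 0: 'd' vs 'c' => DIFFER
  Position 1: 'e' vs 'a' => DIFFER
  Position 2: 'c' vs 'a' => DIFFER
  Position 3: 'd' vs 'd' => same
  Position 4: 'a' vs 'd' => DIFFER
  Position 5: 'd' vs 'c' => DIFFER
Positions that differ: 5

5


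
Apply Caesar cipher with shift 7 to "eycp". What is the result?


Caesar cipher: shift "eycp" by 7
  'e' (pos 4) + 7 = pos 11 = 'l'
  'y' (pos 24) + 7 = pos 5 = 'f'
  'c' (pos 2) + 7 = pos 9 = 'j'
  'p' (pos 15) + 7 = pos 22 = 'w'
Result: lfjw

lfjw


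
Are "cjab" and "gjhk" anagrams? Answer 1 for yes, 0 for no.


Strings: "cjab", "gjhk"
Sorted first:  abcj
Sorted second: ghjk
Differ at position 0: 'a' vs 'g' => not anagrams

0


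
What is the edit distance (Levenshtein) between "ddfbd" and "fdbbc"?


Computing edit distance: "ddfbd" -> "fdbbc"
DP table:
           f    d    b    b    c
      0    1    2    3    4    5
  d   1    1    1    2    3    4
  d   2    2    1    2    3    4
  f   3    2    2    2    3    4
  b   4    3    3    2    2    3
  d   5    4    3    3    3    3
Edit distance = dp[5][5] = 3

3


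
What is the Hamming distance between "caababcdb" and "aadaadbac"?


Comparing "caababcdb" and "aadaadbac" position by position:
  Position 0: 'c' vs 'a' => differ
  Position 1: 'a' vs 'a' => same
  Position 2: 'a' vs 'd' => differ
  Position 3: 'b' vs 'a' => differ
  Position 4: 'a' vs 'a' => same
  Position 5: 'b' vs 'd' => differ
  Position 6: 'c' vs 'b' => differ
  Position 7: 'd' vs 'a' => differ
  Position 8: 'b' vs 'c' => differ
Total differences (Hamming distance): 7

7


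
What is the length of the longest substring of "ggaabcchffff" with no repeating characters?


Input: "ggaabcchffff"
Sliding window (track last position of each char):
  Position 0 ('g'): window [0,0] length 1 -- new best
  Position 1 ('g'): repeat (last at 0), move window start to 1
  Position 1 ('g'): window [1,1] length 1
  Position 2 ('a'): window [1,2] length 2 -- new best
  Position 3 ('a'): repeat (last at 2), move window start to 3
  Position 3 ('a'): window [3,3] length 1
  Position 4 ('b'): window [3,4] length 2
  Position 5 ('c'): window [3,5] length 3 -- new best
  Position 6 ('c'): repeat (last at 5), move window start to 6
  Position 6 ('c'): window [6,6] length 1
  Position 7 ('h'): window [6,7] length 2
  Position 8 ('f'): window [6,8] length 3
  Position 9 ('f'): repeat (last at 8), move window start to 9
  Position 9 ('f'): window [9,9] length 1
  Position 10 ('f'): repeat (last at 9), move window start to 10
  Position 10 ('f'): window [10,10] length 1
  Position 11 ('f'): repeat (last at 10), move window start to 11
  Position 11 ('f'): window [11,11] length 1
Longest substring with no repeats: "abc" with length 3

3
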